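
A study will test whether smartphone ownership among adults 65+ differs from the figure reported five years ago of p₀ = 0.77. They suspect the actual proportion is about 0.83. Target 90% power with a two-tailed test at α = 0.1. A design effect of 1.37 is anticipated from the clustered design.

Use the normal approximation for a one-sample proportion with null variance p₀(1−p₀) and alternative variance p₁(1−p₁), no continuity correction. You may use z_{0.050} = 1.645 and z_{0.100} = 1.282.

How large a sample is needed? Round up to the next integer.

n = [z_{α/2}·√(p₀q₀) + z_β·√(p₁q₁)]² / (p₁ − p₀)²
  = [1.645·√(0.77·0.23) + 1.282·√(0.83·0.17)]² / (0.06)²
  = [1.645·0.4208 + 1.282·0.3756]² / 0.0036
  = [1.1738]² / 0.0036
  = 382.74
Design effect: 1.37 × 382.74 = 524.36.
Round up → n = 525.

n = 525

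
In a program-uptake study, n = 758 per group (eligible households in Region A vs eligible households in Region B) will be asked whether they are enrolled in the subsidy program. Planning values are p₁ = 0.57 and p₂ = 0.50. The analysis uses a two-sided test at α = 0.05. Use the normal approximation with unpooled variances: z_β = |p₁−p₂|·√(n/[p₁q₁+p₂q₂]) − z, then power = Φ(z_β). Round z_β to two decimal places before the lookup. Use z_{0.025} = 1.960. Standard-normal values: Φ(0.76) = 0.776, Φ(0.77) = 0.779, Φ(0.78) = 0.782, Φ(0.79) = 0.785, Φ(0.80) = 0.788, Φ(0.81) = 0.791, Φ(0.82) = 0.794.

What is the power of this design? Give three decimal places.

z_β = |p₁−p₂|·√(n/[p₁q₁+p₂q₂]) − z_{α/2}
    = 0.07 · √(758/0.4951) − 1.960
    = 0.07 · 39.1280 − 1.960
    = 2.7390 − 1.960 = 0.7790 → 0.78
Power = Φ(0.78) = 0.782.

Power ≈ 0.782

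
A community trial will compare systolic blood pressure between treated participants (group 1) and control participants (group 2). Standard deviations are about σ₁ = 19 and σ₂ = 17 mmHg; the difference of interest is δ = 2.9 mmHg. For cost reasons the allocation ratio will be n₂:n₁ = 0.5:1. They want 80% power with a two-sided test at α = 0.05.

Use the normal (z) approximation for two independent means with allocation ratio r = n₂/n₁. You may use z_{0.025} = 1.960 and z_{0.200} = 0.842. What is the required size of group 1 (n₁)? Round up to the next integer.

n₁ = (z_{α/2} + z_β)² · (σ₁² + σ₂²/r) / δ²
   = (1.960 + 0.842)² · (19² + 17²/0.5) / 2.9²
   = 7.8512 · (361 + 578) / 8.41
   = 7.8512 · 939 / 8.41
   = 876.61
Round up → n₁ = 877; n₂ = r·n₁ = 0.5 × 877 = 439.

n₁ = 877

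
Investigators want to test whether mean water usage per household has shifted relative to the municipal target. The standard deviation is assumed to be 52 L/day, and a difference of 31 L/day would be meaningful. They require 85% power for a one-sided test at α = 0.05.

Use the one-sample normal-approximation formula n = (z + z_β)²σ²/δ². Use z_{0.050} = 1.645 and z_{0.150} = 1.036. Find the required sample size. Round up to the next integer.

n = 21

n = (z_α + z_β)² · σ² / δ²
  = (1.645 + 1.036)² · 52² / 31²
  = 7.1878 · 2704 / 961
  = 20.22
Round up → n = 21.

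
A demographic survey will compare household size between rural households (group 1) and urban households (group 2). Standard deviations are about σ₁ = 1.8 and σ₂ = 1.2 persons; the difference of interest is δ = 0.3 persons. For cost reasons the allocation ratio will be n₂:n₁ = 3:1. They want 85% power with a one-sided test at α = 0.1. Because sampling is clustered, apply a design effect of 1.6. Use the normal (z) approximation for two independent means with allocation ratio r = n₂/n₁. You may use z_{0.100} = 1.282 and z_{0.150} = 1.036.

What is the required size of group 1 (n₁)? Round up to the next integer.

n₁ = (z_α + z_β)² · (σ₁² + σ₂²/r) / δ²
   = (1.282 + 1.036)² · (1.8² + 1.2²/3) / 0.3²
   = 5.3731 · (3.24 + 0.48) / 0.09
   = 5.3731 · 3.72 / 0.09
   = 222.09
Design effect: 1.6 × 222.09 = 355.34.
Round up → n₁ = 356; n₂ = r·n₁ = 3 × 356 = 1068.

n₁ = 356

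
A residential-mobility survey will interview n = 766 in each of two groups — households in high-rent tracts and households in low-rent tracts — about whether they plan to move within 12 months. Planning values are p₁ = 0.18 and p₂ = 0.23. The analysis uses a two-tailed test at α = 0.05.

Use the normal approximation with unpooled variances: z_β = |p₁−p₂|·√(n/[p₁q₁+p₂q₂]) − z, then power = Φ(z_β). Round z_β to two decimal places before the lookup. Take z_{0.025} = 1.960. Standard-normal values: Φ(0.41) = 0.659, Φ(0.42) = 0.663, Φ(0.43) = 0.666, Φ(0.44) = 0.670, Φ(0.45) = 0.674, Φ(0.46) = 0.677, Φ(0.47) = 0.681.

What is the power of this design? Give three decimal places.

Power ≈ 0.681

z_β = |p₁−p₂|·√(n/[p₁q₁+p₂q₂]) − z_{α/2}
    = 0.05 · √(766/0.3247) − 1.960
    = 0.05 · 48.5706 − 1.960
    = 2.4285 − 1.960 = 0.4685 → 0.47
Power = Φ(0.47) = 0.681.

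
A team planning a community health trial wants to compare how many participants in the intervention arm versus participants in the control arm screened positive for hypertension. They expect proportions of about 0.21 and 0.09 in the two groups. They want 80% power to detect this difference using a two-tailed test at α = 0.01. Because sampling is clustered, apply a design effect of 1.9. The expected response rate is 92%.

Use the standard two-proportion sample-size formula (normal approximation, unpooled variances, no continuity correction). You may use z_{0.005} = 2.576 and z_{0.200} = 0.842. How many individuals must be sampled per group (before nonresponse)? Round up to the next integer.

n = (z_{α/2} + z_β)² · [p₁(1−p₁) + p₂(1−p₂)] / (p₁ − p₂)²
  = (2.576 + 0.842)² · (0.21·0.79 + 0.09·0.91) / (0.12)²
  = (3.418)² · (0.1659 + 0.0819) / 0.0144
  = 11.6827 · 0.2478 / 0.0144
  = 201.04
Design effect: 1.9 × 201.04 = 381.98.
Adjust for 92% response: 381.98 / 0.92 = 415.19.
Round up → n = 416 per group.

n = 416 per group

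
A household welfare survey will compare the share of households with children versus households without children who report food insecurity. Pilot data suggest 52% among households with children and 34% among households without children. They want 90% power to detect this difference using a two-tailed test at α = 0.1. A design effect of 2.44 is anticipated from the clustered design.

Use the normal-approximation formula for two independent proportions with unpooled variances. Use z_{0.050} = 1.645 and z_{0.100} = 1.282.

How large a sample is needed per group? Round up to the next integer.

n = (z_{α/2} + z_β)² · [p₁(1−p₁) + p₂(1−p₂)] / (p₁ − p₂)²
  = (1.645 + 1.282)² · (0.52·0.48 + 0.34·0.66) / (0.18)²
  = (2.927)² · (0.2496 + 0.2244) / 0.0324
  = 8.5673 · 0.4740 / 0.0324
  = 125.34
Design effect: 2.44 × 125.34 = 305.82.
Round up → n = 306 per group.

n = 306 per group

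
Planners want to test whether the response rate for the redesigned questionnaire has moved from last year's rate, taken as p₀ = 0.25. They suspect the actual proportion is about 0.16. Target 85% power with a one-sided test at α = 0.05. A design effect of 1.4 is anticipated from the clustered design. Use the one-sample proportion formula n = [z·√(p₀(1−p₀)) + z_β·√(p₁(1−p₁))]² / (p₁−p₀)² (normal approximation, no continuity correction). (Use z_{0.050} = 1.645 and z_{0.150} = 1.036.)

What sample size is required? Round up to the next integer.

n = [z_α·√(p₀q₀) + z_β·√(p₁q₁)]² / (p₁ − p₀)²
  = [1.645·√(0.25·0.75) + 1.036·√(0.16·0.84)]² / (-0.09)²
  = [1.645·0.4330 + 1.036·0.3666]² / 0.0081
  = [1.0921]² / 0.0081
  = 147.25
Design effect: 1.4 × 147.25 = 206.15.
Round up → n = 207.

n = 207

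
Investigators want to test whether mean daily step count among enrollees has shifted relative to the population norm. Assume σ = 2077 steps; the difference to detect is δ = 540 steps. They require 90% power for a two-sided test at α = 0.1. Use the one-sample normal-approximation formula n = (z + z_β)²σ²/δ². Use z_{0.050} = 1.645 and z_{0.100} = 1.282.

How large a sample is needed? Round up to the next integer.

n = 127

n = (z_{α/2} + z_β)² · σ² / δ²
  = (1.645 + 1.282)² · 2077² / 540²
  = 8.5673 · 4313929 / 291600
  = 126.75
Round up → n = 127.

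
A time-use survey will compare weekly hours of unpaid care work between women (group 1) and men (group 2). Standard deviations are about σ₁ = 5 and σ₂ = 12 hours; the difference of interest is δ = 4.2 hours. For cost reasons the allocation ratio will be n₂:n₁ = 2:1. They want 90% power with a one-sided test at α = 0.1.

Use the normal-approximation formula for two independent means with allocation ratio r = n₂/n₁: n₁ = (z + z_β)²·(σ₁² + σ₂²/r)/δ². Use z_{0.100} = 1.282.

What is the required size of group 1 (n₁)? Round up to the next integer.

n₁ = 37

n₁ = (z_α + z_β)² · (σ₁² + σ₂²/r) / δ²
   = (1.282 + 1.282)² · (5² + 12²/2) / 4.2²
   = 6.5741 · (25 + 72) / 17.64
   = 6.5741 · 97 / 17.64
   = 36.15
Round up → n₁ = 37; n₂ = r·n₁ = 2 × 37 = 74.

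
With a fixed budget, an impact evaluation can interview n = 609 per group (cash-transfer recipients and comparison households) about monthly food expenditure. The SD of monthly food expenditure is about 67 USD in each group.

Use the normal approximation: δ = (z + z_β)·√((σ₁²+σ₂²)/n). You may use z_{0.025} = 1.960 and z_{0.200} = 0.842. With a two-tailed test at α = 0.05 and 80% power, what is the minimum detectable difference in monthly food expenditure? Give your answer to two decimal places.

δ = (z_{α/2} + z_β) · √((σ₁²+σ₂²)/n)
  = (1.960 + 0.842) · √(8978/609)
  = 2.802 · √14.7422
  = 2.802 · 3.8396
  = 10.7584

Minimum detectable difference ≈ 10.76 USD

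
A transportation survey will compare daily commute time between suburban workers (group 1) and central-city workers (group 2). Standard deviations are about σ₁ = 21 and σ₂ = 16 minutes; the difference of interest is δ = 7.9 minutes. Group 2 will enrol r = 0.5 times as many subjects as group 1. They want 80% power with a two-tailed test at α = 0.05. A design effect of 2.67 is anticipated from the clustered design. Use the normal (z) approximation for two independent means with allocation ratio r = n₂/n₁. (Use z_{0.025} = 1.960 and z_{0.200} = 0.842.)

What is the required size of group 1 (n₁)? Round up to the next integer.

n₁ = (z_{α/2} + z_β)² · (σ₁² + σ₂²/r) / δ²
   = (1.960 + 0.842)² · (21² + 16²/0.5) / 7.9²
   = 7.8512 · (441 + 512) / 62.41
   = 7.8512 · 953 / 62.41
   = 119.89
Design effect: 2.67 × 119.89 = 320.10.
Round up → n₁ = 321; n₂ = r·n₁ = 0.5 × 321 = 161.

n₁ = 321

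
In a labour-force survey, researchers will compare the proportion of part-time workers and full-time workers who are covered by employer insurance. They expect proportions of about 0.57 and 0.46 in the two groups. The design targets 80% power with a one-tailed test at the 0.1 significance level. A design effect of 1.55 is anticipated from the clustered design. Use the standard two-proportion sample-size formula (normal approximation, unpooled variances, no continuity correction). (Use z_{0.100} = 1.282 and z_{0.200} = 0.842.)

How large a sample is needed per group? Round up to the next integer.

n = 286 per group

n = (z_α + z_β)² · [p₁(1−p₁) + p₂(1−p₂)] / (p₁ − p₂)²
  = (1.282 + 0.842)² · (0.57·0.43 + 0.46·0.54) / (0.11)²
  = (2.124)² · (0.2451 + 0.2484) / 0.0121
  = 4.5114 · 0.4935 / 0.0121
  = 184.00
Design effect: 1.55 × 184.00 = 285.20.
Round up → n = 286 per group.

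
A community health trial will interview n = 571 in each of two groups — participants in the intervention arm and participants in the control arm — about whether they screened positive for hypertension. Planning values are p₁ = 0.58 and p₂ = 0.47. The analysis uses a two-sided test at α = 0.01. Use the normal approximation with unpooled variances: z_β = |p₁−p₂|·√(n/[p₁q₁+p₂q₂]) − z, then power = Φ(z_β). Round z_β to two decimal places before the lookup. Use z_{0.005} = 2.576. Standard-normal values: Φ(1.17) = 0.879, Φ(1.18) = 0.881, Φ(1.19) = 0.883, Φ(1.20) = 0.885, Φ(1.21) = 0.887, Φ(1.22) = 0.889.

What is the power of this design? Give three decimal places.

z_β = |p₁−p₂|·√(n/[p₁q₁+p₂q₂]) − z_{α/2}
    = 0.11 · √(571/0.4927) − 2.576
    = 0.11 · 34.0429 − 2.576
    = 3.7447 − 2.576 = 1.1687 → 1.17
Power = Φ(1.17) = 0.879.

Power ≈ 0.879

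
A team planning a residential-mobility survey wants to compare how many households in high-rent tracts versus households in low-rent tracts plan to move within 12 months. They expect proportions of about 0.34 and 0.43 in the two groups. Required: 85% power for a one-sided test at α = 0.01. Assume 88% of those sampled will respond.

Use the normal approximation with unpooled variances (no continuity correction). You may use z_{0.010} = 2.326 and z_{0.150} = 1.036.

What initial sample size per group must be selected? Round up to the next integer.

n = 745 per group

n = (z_α + z_β)² · [p₁(1−p₁) + p₂(1−p₂)] / (p₁ − p₂)²
  = (2.326 + 1.036)² · (0.34·0.66 + 0.43·0.57) / (-0.09)²
  = (3.362)² · (0.2244 + 0.2451) / 0.0081
  = 11.3030 · 0.4695 / 0.0081
  = 655.16
Adjust for 88% response: 655.16 / 0.88 = 744.50.
Round up → n = 745 per group.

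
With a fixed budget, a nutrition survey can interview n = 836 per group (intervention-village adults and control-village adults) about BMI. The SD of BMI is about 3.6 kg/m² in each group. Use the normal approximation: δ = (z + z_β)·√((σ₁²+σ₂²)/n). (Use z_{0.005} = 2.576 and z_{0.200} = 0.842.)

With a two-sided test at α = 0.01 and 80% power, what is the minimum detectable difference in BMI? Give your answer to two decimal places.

Minimum detectable difference ≈ 0.60 kg/m²

δ = (z_{α/2} + z_β) · √((σ₁²+σ₂²)/n)
  = (2.576 + 0.842) · √(25.92/836)
  = 3.418 · √0.031
  = 3.418 · 0.1761
  = 0.6018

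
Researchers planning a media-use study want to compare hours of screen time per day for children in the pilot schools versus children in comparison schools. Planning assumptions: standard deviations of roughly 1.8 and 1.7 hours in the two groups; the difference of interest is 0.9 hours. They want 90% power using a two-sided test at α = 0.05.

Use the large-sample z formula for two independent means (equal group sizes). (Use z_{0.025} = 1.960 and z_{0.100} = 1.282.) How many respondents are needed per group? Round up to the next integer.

n = 80 per group

n = (z_{α/2} + z_β)² · (σ₁² + σ₂²) / δ²
  = (1.960 + 1.282)² · (1.8² + 1.7² = 6.13) / 0.9²
  = 10.5106 · 6.13 / 0.81
  = 79.54
Round up → n = 80 per group.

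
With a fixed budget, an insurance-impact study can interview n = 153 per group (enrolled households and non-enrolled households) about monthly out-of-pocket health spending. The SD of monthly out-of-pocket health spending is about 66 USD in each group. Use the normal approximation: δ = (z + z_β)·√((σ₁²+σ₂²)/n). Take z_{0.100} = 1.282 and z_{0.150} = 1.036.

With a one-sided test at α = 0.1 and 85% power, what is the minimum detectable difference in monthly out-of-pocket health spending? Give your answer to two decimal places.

δ = (z_α + z_β) · √((σ₁²+σ₂²)/n)
  = (1.282 + 1.036) · √(8712/153)
  = 2.318 · √56.9412
  = 2.318 · 7.5459
  = 17.4915

Minimum detectable difference ≈ 17.49 USD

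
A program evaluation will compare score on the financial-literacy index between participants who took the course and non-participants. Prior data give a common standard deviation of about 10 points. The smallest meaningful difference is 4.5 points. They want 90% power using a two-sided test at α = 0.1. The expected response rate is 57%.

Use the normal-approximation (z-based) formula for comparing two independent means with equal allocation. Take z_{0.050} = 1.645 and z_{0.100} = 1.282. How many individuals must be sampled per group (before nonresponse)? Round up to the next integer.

n = 149 per group

n = (z_{α/2} + z_β)² · (σ₁² + σ₂²) / δ²
  = (1.645 + 1.282)² · (2·10² = 200) / 4.5²
  = 8.5673 · 200 / 20.25
  = 84.62
Adjust for 57% response: 84.62 / 0.57 = 148.45.
Round up → n = 149 per group.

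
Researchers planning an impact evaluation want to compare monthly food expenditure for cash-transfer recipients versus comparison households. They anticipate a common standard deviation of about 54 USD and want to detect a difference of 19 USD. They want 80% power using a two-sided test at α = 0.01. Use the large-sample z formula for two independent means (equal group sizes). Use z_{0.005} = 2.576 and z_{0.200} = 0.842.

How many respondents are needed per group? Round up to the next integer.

n = 189 per group

n = (z_{α/2} + z_β)² · (σ₁² + σ₂²) / δ²
  = (2.576 + 0.842)² · (2·54² = 5832) / 19²
  = 11.6827 · 5832 / 361
  = 188.74
Round up → n = 189 per group.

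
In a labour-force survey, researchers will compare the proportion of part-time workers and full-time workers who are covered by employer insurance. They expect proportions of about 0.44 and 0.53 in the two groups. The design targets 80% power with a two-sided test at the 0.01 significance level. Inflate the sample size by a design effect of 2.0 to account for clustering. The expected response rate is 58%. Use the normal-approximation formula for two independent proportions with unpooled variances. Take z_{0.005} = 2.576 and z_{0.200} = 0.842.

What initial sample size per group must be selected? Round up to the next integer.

n = 2465 per group

n = (z_{α/2} + z_β)² · [p₁(1−p₁) + p₂(1−p₂)] / (p₁ − p₂)²
  = (2.576 + 0.842)² · (0.44·0.56 + 0.53·0.47) / (-0.09)²
  = (3.418)² · (0.2464 + 0.2491) / 0.0081
  = 11.6827 · 0.4955 / 0.0081
  = 714.67
Design effect: 2.0 × 714.67 = 1429.33.
Adjust for 58% response: 1429.33 / 0.58 = 2464.36.
Round up → n = 2465 per group.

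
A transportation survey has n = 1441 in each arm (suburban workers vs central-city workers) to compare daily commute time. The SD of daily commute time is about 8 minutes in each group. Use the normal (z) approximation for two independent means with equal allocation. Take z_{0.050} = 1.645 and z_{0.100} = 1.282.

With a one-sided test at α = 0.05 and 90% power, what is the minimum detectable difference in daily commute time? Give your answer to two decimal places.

δ = (z_α + z_β) · √((σ₁²+σ₂²)/n)
  = (1.645 + 1.282) · √(128/1441)
  = 2.927 · √0.08883
  = 2.927 · 0.2980
  = 0.8724

Minimum detectable difference ≈ 0.87 minutes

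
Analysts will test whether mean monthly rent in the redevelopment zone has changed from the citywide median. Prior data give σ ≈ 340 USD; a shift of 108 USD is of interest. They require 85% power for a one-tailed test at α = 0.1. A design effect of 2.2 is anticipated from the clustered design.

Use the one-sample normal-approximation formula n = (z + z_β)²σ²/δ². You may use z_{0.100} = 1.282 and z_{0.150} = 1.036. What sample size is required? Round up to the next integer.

n = 118

n = (z_α + z_β)² · σ² / δ²
  = (1.282 + 1.036)² · 340² / 108²
  = 5.3731 · 115600 / 11664
  = 53.25
Design effect: 2.2 × 53.25 = 117.15.
Round up → n = 118.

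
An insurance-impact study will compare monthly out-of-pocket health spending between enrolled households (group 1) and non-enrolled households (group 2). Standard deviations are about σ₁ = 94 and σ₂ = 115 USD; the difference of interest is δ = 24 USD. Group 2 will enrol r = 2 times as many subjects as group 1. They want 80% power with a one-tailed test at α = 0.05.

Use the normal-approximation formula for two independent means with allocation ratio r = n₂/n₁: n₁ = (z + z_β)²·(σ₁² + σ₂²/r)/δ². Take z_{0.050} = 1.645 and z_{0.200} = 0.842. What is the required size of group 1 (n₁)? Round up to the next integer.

n₁ = 166

n₁ = (z_α + z_β)² · (σ₁² + σ₂²/r) / δ²
   = (1.645 + 0.842)² · (94² + 115²/2) / 24²
   = 6.1852 · (8836 + 6612.5) / 576
   = 6.1852 · 15448.5 / 576
   = 165.89
Round up → n₁ = 166; n₂ = r·n₁ = 2 × 166 = 332.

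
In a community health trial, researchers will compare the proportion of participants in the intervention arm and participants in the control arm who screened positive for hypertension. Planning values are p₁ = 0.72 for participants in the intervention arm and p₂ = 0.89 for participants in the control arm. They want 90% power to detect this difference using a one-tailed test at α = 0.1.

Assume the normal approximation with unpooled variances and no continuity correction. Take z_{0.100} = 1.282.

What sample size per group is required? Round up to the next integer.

n = 69 per group

n = (z_α + z_β)² · [p₁(1−p₁) + p₂(1−p₂)] / (p₁ − p₂)²
  = (1.282 + 1.282)² · (0.72·0.28 + 0.89·0.11) / (-0.17)²
  = (2.564)² · (0.2016 + 0.0979) / 0.0289
  = 6.5741 · 0.2995 / 0.0289
  = 68.13
Round up → n = 69 per group.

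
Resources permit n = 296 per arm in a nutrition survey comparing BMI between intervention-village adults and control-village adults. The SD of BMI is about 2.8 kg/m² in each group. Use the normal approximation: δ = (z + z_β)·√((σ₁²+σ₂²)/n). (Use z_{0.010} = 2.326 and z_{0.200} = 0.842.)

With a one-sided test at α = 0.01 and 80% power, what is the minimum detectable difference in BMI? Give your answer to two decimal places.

δ = (z_α + z_β) · √((σ₁²+σ₂²)/n)
  = (2.326 + 0.842) · √(15.68/296)
  = 3.168 · √0.05297
  = 3.168 · 0.2302
  = 0.7291

Minimum detectable difference ≈ 0.73 kg/m²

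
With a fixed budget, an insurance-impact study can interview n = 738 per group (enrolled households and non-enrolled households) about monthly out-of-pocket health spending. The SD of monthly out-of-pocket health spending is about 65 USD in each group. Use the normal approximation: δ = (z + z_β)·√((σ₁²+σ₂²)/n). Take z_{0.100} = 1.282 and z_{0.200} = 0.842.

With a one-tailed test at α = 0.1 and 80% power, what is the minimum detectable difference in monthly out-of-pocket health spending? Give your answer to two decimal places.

δ = (z_α + z_β) · √((σ₁²+σ₂²)/n)
  = (1.282 + 0.842) · √(8450/738)
  = 2.124 · √11.4499
  = 2.124 · 3.3838
  = 7.1871

Minimum detectable difference ≈ 7.19 USD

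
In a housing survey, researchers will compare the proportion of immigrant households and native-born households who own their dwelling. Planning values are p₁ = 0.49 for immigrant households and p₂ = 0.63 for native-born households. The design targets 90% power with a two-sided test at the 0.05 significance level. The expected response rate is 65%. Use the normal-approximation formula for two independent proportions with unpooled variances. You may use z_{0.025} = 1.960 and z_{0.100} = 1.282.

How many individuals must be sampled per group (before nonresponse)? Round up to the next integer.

n = (z_{α/2} + z_β)² · [p₁(1−p₁) + p₂(1−p₂)] / (p₁ − p₂)²
  = (1.960 + 1.282)² · (0.49·0.51 + 0.63·0.37) / (-0.14)²
  = (3.242)² · (0.2499 + 0.2331) / 0.0196
  = 10.5106 · 0.4830 / 0.0196
  = 259.01
Adjust for 65% response: 259.01 / 0.65 = 398.48.
Round up → n = 399 per group.

n = 399 per group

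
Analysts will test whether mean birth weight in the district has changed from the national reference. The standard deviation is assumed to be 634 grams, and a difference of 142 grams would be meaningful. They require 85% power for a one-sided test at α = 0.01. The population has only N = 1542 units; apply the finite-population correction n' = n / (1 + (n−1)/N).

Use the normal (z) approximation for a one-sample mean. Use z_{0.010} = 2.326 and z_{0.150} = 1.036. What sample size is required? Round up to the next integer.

n = 197

n = (z_α + z_β)² · σ² / δ²
  = (2.326 + 1.036)² · 634² / 142²
  = 11.3030 · 401956 / 20164
  = 225.32
Finite-population correction (N = 1542): 225.32 / (1 + (225.32 − 1)/1542) = 196.70.
Round up → n = 197.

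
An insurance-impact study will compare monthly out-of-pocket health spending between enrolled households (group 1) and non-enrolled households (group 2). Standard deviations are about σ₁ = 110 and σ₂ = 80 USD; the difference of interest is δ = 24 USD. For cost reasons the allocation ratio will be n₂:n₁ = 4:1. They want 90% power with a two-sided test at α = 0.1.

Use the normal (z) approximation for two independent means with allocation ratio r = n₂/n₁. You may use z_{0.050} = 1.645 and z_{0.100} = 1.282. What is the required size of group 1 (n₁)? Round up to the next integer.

n₁ = 204

n₁ = (z_{α/2} + z_β)² · (σ₁² + σ₂²/r) / δ²
   = (1.645 + 1.282)² · (110² + 80²/4) / 24²
   = 8.5673 · (12100 + 1600) / 576
   = 8.5673 · 13700 / 576
   = 203.77
Round up → n₁ = 204; n₂ = r·n₁ = 4 × 204 = 816.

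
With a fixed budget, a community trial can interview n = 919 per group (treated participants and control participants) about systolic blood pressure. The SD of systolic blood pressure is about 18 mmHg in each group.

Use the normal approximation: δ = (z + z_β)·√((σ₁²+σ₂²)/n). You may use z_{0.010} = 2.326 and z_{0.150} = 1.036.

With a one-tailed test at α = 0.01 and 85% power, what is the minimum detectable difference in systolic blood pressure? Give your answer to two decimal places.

Minimum detectable difference ≈ 2.82 mmHg

δ = (z_α + z_β) · √((σ₁²+σ₂²)/n)
  = (2.326 + 1.036) · √(648/919)
  = 3.362 · √0.70511
  = 3.362 · 0.8397
  = 2.8231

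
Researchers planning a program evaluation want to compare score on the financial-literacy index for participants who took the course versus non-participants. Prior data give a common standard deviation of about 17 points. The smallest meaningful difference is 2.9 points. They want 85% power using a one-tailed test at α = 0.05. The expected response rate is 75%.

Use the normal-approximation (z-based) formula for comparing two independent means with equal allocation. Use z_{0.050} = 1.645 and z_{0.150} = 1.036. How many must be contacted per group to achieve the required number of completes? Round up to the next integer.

n = 659 per group

n = (z_α + z_β)² · (σ₁² + σ₂²) / δ²
  = (1.645 + 1.036)² · (2·17² = 578) / 2.9²
  = 7.1878 · 578 / 8.41
  = 494.00
Adjust for 75% response: 494.00 / 0.75 = 658.66.
Round up → n = 659 per group.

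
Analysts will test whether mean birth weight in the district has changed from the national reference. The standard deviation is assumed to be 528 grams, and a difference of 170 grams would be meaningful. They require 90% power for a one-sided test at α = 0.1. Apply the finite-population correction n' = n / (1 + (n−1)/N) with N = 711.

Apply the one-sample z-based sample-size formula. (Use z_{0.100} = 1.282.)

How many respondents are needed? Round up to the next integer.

n = 59

n = (z_α + z_β)² · σ² / δ²
  = (1.282 + 1.282)² · 528² / 170²
  = 6.5741 · 278784 / 28900
  = 63.42
Finite-population correction (N = 711): 63.42 / (1 + (63.42 − 1)/711) = 58.30.
Round up → n = 59.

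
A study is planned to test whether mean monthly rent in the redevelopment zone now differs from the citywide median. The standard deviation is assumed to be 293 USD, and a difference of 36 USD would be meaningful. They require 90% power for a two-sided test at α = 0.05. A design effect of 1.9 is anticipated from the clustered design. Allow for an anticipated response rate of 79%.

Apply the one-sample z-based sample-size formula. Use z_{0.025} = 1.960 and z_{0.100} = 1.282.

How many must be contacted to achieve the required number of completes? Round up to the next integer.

n = 1675

n = (z_{α/2} + z_β)² · σ² / δ²
  = (1.960 + 1.282)² · 293² / 36²
  = 10.5106 · 85849 / 1296
  = 696.24
Design effect: 1.9 × 696.24 = 1322.85.
Adjust for 79% response: 1322.85 / 0.79 = 1674.49.
Round up → n = 1675.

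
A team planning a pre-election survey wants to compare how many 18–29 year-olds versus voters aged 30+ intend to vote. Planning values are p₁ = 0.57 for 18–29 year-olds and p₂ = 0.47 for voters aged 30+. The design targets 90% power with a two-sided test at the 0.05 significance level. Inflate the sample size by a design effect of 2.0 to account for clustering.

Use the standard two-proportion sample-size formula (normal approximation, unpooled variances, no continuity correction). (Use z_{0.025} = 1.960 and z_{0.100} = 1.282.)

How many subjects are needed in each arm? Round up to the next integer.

n = 1039 per group

n = (z_{α/2} + z_β)² · [p₁(1−p₁) + p₂(1−p₂)] / (p₁ − p₂)²
  = (1.960 + 1.282)² · (0.57·0.43 + 0.47·0.53) / (0.10)²
  = (3.242)² · (0.2451 + 0.2491) / 0.0100
  = 10.5106 · 0.4942 / 0.0100
  = 519.43
Design effect: 2.0 × 519.43 = 1038.86.
Round up → n = 1039 per group.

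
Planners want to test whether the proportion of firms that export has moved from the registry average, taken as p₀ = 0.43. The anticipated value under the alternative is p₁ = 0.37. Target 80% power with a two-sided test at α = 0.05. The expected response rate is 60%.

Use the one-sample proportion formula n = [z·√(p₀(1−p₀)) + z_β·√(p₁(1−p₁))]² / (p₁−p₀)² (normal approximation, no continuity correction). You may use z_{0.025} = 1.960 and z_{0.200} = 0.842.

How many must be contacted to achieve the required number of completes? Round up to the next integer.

n = 878

n = [z_{α/2}·√(p₀q₀) + z_β·√(p₁q₁)]² / (p₁ − p₀)²
  = [1.960·√(0.43·0.57) + 0.842·√(0.37·0.63)]² / (-0.06)²
  = [1.960·0.4951 + 0.842·0.4828]² / 0.0036
  = [1.3769]² / 0.0036
  = 526.60
Adjust for 60% response: 526.60 / 0.60 = 877.67.
Round up → n = 878.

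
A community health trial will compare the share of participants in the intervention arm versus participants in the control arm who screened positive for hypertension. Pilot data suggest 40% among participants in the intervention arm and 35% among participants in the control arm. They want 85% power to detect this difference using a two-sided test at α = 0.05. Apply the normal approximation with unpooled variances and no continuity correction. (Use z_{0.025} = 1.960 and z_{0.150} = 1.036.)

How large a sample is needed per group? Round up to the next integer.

n = 1679 per group

n = (z_{α/2} + z_β)² · [p₁(1−p₁) + p₂(1−p₂)] / (p₁ − p₂)²
  = (1.960 + 1.036)² · (0.40·0.60 + 0.35·0.65) / (0.05)²
  = (2.996)² · (0.2400 + 0.2275) / 0.0025
  = 8.9760 · 0.4675 / 0.0025
  = 1678.51
Round up → n = 1679 per group.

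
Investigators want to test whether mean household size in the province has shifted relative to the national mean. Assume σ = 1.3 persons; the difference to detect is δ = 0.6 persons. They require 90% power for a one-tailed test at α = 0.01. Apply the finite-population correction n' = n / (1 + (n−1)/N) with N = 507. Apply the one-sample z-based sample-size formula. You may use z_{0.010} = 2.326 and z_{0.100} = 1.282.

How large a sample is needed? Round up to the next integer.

n = (z_α + z_β)² · σ² / δ²
  = (2.326 + 1.282)² · 1.3² / 0.6²
  = 13.0177 · 1.69 / 0.36
  = 61.11
Finite-population correction (N = 507): 61.11 / (1 + (61.11 − 1)/507) = 54.63.
Round up → n = 55.

n = 55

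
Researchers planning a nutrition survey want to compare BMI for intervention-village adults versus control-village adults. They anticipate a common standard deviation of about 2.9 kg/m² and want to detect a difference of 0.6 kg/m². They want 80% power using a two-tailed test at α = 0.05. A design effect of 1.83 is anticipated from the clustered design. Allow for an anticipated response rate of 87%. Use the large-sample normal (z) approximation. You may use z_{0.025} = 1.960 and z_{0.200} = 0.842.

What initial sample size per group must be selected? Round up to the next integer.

n = 772 per group

n = (z_{α/2} + z_β)² · (σ₁² + σ₂²) / δ²
  = (1.960 + 0.842)² · (2·2.9² = 16.82) / 0.6²
  = 7.8512 · 16.82 / 0.36
  = 366.83
Design effect: 1.83 × 366.83 = 671.29.
Adjust for 87% response: 671.29 / 0.87 = 771.60.
Round up → n = 772 per group.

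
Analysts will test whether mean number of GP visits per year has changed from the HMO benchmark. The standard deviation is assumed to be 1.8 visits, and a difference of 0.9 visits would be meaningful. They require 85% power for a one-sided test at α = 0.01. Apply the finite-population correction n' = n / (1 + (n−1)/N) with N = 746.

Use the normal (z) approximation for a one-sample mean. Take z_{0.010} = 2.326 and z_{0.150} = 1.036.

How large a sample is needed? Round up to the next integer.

n = (z_α + z_β)² · σ² / δ²
  = (2.326 + 1.036)² · 1.8² / 0.9²
  = 11.3030 · 3.24 / 0.81
  = 45.21
Finite-population correction (N = 746): 45.21 / (1 + (45.21 − 1)/746) = 42.68.
Round up → n = 43.

n = 43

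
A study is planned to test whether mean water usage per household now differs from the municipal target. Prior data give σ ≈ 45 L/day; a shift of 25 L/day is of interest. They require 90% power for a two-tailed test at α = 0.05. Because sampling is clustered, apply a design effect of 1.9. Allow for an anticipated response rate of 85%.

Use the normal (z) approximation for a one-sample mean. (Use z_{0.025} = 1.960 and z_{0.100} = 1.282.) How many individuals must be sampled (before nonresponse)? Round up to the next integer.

n = (z_{α/2} + z_β)² · σ² / δ²
  = (1.960 + 1.282)² · 45² / 25²
  = 10.5106 · 2025 / 625
  = 34.05
Design effect: 1.9 × 34.05 = 64.70.
Adjust for 85% response: 64.70 / 0.85 = 76.12.
Round up → n = 77.

n = 77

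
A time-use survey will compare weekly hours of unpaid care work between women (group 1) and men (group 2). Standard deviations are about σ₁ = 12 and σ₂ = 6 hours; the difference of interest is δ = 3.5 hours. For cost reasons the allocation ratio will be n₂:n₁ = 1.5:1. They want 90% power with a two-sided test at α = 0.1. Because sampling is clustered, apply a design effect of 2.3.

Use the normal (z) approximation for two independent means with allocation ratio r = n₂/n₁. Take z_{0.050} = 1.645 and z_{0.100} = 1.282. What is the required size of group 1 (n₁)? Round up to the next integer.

n₁ = (z_{α/2} + z_β)² · (σ₁² + σ₂²/r) / δ²
   = (1.645 + 1.282)² · (12² + 6²/1.5) / 3.5²
   = 8.5673 · (144 + 24) / 12.25
   = 8.5673 · 168 / 12.25
   = 117.49
Design effect: 2.3 × 117.49 = 270.24.
Round up → n₁ = 271; n₂ = r·n₁ = 1.5 × 271 = 407.

n₁ = 271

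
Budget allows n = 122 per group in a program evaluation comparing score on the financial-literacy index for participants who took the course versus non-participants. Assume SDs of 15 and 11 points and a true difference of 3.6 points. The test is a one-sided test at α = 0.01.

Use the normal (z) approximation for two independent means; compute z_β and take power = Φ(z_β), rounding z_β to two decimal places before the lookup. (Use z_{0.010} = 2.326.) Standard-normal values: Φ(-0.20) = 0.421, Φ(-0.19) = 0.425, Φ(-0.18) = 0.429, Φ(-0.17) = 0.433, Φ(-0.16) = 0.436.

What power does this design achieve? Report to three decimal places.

z_β = δ·√(n/(σ₁²+σ₂²)) − z_α
    = 3.6 · √(122/346) − 2.326
    = 3.6 · 0.59380 − 2.326
    = 2.1377 − 2.326 = -0.1883 → -0.19
Power = Φ(-0.19) = 0.425.

Power ≈ 0.425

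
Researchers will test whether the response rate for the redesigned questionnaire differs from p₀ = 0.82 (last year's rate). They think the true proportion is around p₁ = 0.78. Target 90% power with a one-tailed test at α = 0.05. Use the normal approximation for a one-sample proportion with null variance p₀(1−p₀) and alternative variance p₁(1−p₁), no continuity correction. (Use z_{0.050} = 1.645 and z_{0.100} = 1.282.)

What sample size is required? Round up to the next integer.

n = 846

n = [z_α·√(p₀q₀) + z_β·√(p₁q₁)]² / (p₁ − p₀)²
  = [1.645·√(0.82·0.18) + 1.282·√(0.78·0.22)]² / (-0.04)²
  = [1.645·0.3842 + 1.282·0.4142]² / 0.0016
  = [1.1631]² / 0.0016
  = 845.43
Round up → n = 846.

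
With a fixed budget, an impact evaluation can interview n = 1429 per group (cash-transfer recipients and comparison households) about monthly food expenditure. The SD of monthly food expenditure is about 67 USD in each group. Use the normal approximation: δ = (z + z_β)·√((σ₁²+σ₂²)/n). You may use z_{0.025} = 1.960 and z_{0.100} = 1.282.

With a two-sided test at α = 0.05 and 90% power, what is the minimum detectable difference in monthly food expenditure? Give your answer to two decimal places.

Minimum detectable difference ≈ 8.13 USD

δ = (z_{α/2} + z_β) · √((σ₁²+σ₂²)/n)
  = (1.960 + 1.282) · √(8978/1429)
  = 3.242 · √6.2827
  = 3.242 · 2.5065
  = 8.1262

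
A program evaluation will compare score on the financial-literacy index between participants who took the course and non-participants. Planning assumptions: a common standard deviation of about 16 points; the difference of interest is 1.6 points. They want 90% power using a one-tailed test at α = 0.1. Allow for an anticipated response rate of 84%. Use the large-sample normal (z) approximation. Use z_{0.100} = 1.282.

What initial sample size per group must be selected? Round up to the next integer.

n = 1566 per group

n = (z_α + z_β)² · (σ₁² + σ₂²) / δ²
  = (1.282 + 1.282)² · (2·16² = 512) / 1.6²
  = 6.5741 · 512 / 2.56
  = 1314.82
Adjust for 84% response: 1314.82 / 0.84 = 1565.26.
Round up → n = 1566 per group.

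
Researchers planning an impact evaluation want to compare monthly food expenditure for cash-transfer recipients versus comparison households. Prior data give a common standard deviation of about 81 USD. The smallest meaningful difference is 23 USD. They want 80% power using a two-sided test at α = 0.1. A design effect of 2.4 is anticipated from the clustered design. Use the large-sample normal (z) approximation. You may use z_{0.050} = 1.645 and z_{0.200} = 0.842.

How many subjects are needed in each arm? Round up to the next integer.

n = (z_{α/2} + z_β)² · (σ₁² + σ₂²) / δ²
  = (1.645 + 0.842)² · (2·81² = 13122) / 23²
  = 6.1852 · 13122 / 529
  = 153.42
Design effect: 2.4 × 153.42 = 368.22.
Round up → n = 369 per group.

n = 369 per group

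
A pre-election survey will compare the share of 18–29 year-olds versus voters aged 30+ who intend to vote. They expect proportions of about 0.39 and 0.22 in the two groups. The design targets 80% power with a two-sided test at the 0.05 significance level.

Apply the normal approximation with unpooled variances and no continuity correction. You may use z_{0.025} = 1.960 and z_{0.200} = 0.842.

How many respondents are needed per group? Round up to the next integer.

n = (z_{α/2} + z_β)² · [p₁(1−p₁) + p₂(1−p₂)] / (p₁ − p₂)²
  = (1.960 + 0.842)² · (0.39·0.61 + 0.22·0.78) / (0.17)²
  = (2.802)² · (0.2379 + 0.1716) / 0.0289
  = 7.8512 · 0.4095 / 0.0289
  = 111.25
Round up → n = 112 per group.

n = 112 per group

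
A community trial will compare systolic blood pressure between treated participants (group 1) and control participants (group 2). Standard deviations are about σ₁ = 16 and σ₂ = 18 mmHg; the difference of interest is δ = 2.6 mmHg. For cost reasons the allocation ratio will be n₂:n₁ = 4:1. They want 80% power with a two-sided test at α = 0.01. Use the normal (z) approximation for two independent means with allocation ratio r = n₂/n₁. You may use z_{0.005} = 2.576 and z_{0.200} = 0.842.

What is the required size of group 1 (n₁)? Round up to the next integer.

n₁ = (z_{α/2} + z_β)² · (σ₁² + σ₂²/r) / δ²
   = (2.576 + 0.842)² · (16² + 18²/4) / 2.6²
   = 11.6827 · (256 + 81) / 6.76
   = 11.6827 · 337 / 6.76
   = 582.41
Round up → n₁ = 583; n₂ = r·n₁ = 4 × 583 = 2332.

n₁ = 583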